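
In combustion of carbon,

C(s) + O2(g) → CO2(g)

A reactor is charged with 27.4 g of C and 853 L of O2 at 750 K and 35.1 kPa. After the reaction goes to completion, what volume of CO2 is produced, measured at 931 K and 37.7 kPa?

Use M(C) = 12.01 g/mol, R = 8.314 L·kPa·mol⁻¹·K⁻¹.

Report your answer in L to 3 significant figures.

468 L

n(C) = 27.4 / 12.01 = 2.281 mol
n(O2) = PV/RT = (35.1 × 853) / (8.314 × 750) = 4.802 mol
For 2.281 mol C, stoichiometry requires (1/1) × 2.281 = 2.281 mol O2; 4.802 mol is available, so C is limiting.
n(CO2) = (1/1) × 2.281 = 2.281 mol
V(CO2) = nRT/P = 2.281 × 8.314 × 931 / 37.7 = 468.3 L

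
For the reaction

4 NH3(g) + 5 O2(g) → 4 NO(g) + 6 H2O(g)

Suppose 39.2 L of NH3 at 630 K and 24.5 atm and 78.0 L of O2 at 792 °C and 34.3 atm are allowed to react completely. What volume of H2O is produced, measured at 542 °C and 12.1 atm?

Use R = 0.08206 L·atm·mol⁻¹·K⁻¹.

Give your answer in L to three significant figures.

n(NH3) = PV/RT = (24.5 × 39.2) / (0.08206 × 630) = 18.58 mol
n(O2) = PV/RT = (34.3 × 78.0) / (0.08206 × 1065.15) = 30.61 mol
For 18.58 mol NH3, stoichiometry requires (5/4) × 18.58 = 23.22 mol O2; 30.61 mol is available, so NH3 is limiting.
n(H2O) = (6/4) × 18.58 = 27.87 mol
V(H2O) = nRT/P = 27.87 × 0.08206 × 815.15 / 12.1 = 154.1 L

154 L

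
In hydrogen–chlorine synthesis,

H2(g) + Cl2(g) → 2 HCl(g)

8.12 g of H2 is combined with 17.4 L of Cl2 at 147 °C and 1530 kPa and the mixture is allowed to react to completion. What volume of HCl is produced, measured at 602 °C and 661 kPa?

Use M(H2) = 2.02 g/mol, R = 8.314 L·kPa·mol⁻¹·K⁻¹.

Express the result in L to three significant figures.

88.5 L

n(H2) = 8.12 / 2.02 = 4.020 mol
n(Cl2) = PV/RT = (1530 × 17.4) / (8.314 × 420.15) = 7.621 mol
For 4.020 mol H2, stoichiometry requires (1/1) × 4.020 = 4.020 mol Cl2; 7.621 mol is available, so H2 is limiting.
n(HCl) = (2/1) × 4.020 = 8.040 mol
V(HCl) = nRT/P = 8.040 × 8.314 × 875.15 / 661 = 88.50 L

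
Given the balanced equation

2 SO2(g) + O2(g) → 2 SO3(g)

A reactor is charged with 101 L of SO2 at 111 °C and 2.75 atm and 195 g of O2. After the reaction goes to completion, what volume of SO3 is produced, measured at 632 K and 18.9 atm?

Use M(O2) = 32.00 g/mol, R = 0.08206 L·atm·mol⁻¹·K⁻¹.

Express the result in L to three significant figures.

n(SO2) = PV/RT = (2.75 × 101) / (0.08206 × 384.15) = 8.811 mol
n(O2) = 195 / 32.00 = 6.094 mol
For 8.811 mol SO2, stoichiometry requires (1/2) × 8.811 = 4.405 mol O2; 6.094 mol is available, so SO2 is limiting.
n(SO3) = (2/2) × 8.811 = 8.811 mol
V(SO3) = nRT/P = 8.811 × 0.08206 × 632 / 18.9 = 24.18 L

24.2 L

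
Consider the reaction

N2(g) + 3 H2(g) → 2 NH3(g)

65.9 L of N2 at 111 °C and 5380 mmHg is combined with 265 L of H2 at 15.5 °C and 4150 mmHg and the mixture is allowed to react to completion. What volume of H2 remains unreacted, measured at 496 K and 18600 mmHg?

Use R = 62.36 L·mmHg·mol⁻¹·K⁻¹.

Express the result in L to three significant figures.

27.8 L

n(N2) = PV/RT = (5380 × 65.9) / (62.36 × 384.15) = 14.80 mol
n(H2) = PV/RT = (4150 × 265) / (62.36 × 288.65) = 61.10 mol
For 14.80 mol N2, stoichiometry requires (3/1) × 14.80 = 44.40 mol H2; 61.10 mol is available, so N2 is limiting.
n(H2) consumed = (3/1) × 14.80 = 44.40 mol; remaining = 61.10 − 44.40 = 16.70 mol
V(H2) = nRT/P = 16.70 × 62.36 × 496 / 18600 = 27.77 L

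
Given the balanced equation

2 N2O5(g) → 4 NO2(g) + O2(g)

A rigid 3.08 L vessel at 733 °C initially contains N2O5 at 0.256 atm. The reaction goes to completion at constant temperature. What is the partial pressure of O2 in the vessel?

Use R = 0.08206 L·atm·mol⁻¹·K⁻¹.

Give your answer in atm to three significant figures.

0.128 atm

n(N2O5)₀ = PV/RT = (0.256 × 3.08) / (0.08206 × 1006.15) = 0.009550 mol
n(O2) = (1/2) × 0.009550 = 0.004775 mol
P(O2) = nRT/V = 0.004775 × 0.08206 × 1006.15 / 3.08 = 0.1280 atm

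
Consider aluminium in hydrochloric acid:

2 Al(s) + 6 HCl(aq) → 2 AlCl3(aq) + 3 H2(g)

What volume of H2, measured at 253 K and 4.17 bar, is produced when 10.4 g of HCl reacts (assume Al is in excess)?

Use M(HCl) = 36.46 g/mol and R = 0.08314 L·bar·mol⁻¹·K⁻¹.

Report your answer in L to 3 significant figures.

0.719 L

n(HCl) = 10.40 / 36.46 = 0.2852 mol
n(H2) = (3/6) × 0.2852 = 0.1426 mol
V = nRT/P = 0.1426 × 0.08314 × 253 / 4.17 = 0.7193 L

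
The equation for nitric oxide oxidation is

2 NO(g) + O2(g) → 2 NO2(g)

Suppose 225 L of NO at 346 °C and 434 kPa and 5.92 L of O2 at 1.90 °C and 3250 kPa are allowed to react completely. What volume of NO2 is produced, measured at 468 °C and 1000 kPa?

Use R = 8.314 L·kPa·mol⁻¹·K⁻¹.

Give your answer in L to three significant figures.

104 L

n(NO) = PV/RT = (434 × 225) / (8.314 × 619.15) = 18.97 mol
n(O2) = PV/RT = (3250 × 5.92) / (8.314 × 275.05) = 8.414 mol
For 18.97 mol NO, stoichiometry requires (1/2) × 18.97 = 9.485 mol O2; 8.414 mol is available, so O2 is limiting.
n(NO2) = (2/1) × 8.414 = 16.83 mol
V(NO2) = nRT/P = 16.83 × 8.314 × 741.15 / 1000 = 103.7 L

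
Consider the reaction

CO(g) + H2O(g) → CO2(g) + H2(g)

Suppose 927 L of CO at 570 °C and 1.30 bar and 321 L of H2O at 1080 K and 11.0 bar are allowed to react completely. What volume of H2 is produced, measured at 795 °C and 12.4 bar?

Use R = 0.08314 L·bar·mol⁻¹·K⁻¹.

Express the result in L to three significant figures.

123 L

n(CO) = PV/RT = (1.30 × 927) / (0.08314 × 843.15) = 17.19 mol
n(H2O) = PV/RT = (11.0 × 321) / (0.08314 × 1080) = 39.32 mol
For 17.19 mol CO, stoichiometry requires (1/1) × 17.19 = 17.19 mol H2O; 39.32 mol is available, so CO is limiting.
n(H2) = (1/1) × 17.19 = 17.19 mol
V(H2) = nRT/P = 17.19 × 0.08314 × 1068.15 / 12.4 = 123.1 L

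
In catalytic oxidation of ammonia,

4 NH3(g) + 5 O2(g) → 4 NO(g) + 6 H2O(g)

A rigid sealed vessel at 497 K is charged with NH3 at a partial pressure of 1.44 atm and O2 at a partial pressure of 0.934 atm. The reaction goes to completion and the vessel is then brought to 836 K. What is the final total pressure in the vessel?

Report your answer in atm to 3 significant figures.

4.31 atm

With V and T fixed, P_i ∝ n_i, so the mole ratios apply directly to partial pressures at 497 K.
P(O2) required for 1.44 atm of NH3 = (5/4) × 1.44 = 1.800 atm; available 0.934 atm, so O2 is limiting.
P(NH3) remaining = 1.44 − (4/5) × 0.934 = 0.6928 atm
P(gaseous products) = (4+6)/5 × 0.934 = 1.868 atm
P_total at 497 K = 0.6928 + 1.868 = 2.561 atm
Scaling to 836 K: P = 2.561 × 836/497 = 4.308 atm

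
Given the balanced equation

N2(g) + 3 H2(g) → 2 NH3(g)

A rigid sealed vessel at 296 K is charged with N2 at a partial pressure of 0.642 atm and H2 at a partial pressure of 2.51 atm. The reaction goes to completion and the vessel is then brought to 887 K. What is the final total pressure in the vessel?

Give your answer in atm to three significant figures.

With V and T fixed, P_i ∝ n_i, so the mole ratios apply directly to partial pressures at 296 K.
P(H2) required for 0.642 atm of N2 = (3/1) × 0.642 = 1.926 atm; available 2.51 atm, so N2 is limiting.
P(H2) remaining = 2.51 − (3/1) × 0.642 = 0.5840 atm
P(gaseous products) = (2)/1 × 0.642 = 1.284 atm
P_total at 296 K = 0.5840 + 1.284 = 1.868 atm
Scaling to 887 K: P = 1.868 × 887/296 = 5.598 atm

5.60 atm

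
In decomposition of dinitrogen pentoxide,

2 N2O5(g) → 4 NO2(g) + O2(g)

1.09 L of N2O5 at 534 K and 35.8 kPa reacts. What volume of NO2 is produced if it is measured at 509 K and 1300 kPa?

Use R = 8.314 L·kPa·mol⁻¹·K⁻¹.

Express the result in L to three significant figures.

0.0572 L

n(N2O5) = PV/RT = (35.8 × 1.09) / (8.314 × 534) = 0.008789 mol
n(NO2) = (4/2) × 0.008789 = 0.01758 mol
V = nRT/P = 0.01758 × 8.314 × 509 / 1300 = 0.05723 L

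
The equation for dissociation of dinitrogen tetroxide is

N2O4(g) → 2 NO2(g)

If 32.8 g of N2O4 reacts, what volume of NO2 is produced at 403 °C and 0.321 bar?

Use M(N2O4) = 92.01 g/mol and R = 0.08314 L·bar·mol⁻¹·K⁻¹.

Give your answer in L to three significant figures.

125 L

n(N2O4) = 32.80 / 92.01 = 0.3565 mol
n(NO2) = (2/1) × 0.3565 = 0.7130 mol
V = nRT/P = 0.7130 × 0.08314 × 676.15 / 0.321 = 124.9 L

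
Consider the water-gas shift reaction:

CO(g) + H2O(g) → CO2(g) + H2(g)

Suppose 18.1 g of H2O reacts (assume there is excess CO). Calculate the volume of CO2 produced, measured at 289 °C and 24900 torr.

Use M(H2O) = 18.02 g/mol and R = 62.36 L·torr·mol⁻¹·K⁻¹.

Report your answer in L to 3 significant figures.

1.41 L

n(H2O) = 18.10 / 18.02 = 1.004 mol
n(CO2) = (1/1) × 1.004 = 1.004 mol
V = nRT/P = 1.004 × 62.36 × 562.15 / 24900 = 1.413 L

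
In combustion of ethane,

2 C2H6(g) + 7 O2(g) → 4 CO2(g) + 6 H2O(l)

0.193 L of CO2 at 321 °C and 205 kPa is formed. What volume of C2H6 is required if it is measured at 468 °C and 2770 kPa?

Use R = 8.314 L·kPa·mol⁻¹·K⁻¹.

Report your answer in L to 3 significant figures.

n(CO2) = PV/RT = (205 × 0.193) / (8.314 × 594.15) = 0.008009 mol
n(C2H6) = (2/4) × 0.008009 = 0.004005 mol
V = nRT/P = 0.004005 × 8.314 × 741.15 / 2770 = 0.008909 L

0.00891 L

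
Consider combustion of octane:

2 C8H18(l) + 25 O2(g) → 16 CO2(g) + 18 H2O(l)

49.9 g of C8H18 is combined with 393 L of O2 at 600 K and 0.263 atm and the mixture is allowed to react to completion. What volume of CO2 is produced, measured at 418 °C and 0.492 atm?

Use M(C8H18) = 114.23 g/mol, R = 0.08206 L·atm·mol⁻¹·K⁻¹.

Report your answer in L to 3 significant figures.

155 L

n(C8H18) = 49.9 / 114.23 = 0.4368 mol
n(O2) = PV/RT = (0.263 × 393) / (0.08206 × 600) = 2.099 mol
For 0.4368 mol C8H18, stoichiometry requires (25/2) × 0.4368 = 5.460 mol O2; 2.099 mol is available, so O2 is limiting.
n(CO2) = (16/25) × 2.099 = 1.343 mol
V(CO2) = nRT/P = 1.343 × 0.08206 × 691.15 / 0.492 = 154.8 L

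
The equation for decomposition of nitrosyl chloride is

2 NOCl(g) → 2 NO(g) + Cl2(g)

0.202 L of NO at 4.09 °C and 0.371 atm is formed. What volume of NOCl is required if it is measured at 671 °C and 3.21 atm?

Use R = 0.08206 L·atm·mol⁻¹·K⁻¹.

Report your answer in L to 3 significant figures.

0.0795 L

n(NO) = PV/RT = (0.371 × 0.202) / (0.08206 × 277.24) = 0.003294 mol
n(NOCl) = (2/2) × 0.003294 = 0.003294 mol
V = nRT/P = 0.003294 × 0.08206 × 944.15 / 3.21 = 0.07950 L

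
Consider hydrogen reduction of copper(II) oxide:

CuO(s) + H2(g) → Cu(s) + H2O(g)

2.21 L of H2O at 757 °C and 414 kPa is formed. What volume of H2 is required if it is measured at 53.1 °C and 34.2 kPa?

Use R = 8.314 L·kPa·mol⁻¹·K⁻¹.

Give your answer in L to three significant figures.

8.47 L

n(H2O) = PV/RT = (414 × 2.21) / (8.314 × 1030.15) = 0.1068 mol
n(H2) = (1/1) × 0.1068 = 0.1068 mol
V = nRT/P = 0.1068 × 8.314 × 326.25 / 34.2 = 8.470 L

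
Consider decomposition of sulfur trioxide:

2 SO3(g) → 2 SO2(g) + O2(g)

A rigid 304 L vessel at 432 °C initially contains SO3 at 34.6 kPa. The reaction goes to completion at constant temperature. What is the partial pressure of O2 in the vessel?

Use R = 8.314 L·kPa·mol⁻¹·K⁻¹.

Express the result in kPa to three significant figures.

n(SO3)₀ = PV/RT = (34.6 × 304) / (8.314 × 705.15) = 1.794 mol
n(O2) = (1/2) × 1.794 = 0.8970 mol
P(O2) = nRT/V = 0.8970 × 8.314 × 705.15 / 304 = 17.30 kPa

17.3 kPa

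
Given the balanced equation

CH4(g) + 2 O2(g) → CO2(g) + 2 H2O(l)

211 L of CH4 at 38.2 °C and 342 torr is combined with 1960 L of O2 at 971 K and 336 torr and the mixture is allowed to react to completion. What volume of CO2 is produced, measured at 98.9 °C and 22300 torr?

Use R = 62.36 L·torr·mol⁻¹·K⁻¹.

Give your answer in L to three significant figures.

3.87 L

n(CH4) = PV/RT = (342 × 211) / (62.36 × 311.35) = 3.717 mol
n(O2) = PV/RT = (336 × 1960) / (62.36 × 971) = 10.88 mol
For 3.717 mol CH4, stoichiometry requires (2/1) × 3.717 = 7.434 mol O2; 10.88 mol is available, so CH4 is limiting.
n(CO2) = (1/1) × 3.717 = 3.717 mol
V(CO2) = nRT/P = 3.717 × 62.36 × 372.05 / 22300 = 3.867 L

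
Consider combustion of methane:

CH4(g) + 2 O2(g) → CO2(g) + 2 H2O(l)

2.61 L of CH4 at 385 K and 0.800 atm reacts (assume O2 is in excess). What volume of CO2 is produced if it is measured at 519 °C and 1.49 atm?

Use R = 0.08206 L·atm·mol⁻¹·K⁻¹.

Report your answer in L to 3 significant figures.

n(CH4) = PV/RT = (0.800 × 2.61) / (0.08206 × 385) = 0.06609 mol
n(CO2) = (1/1) × 0.06609 = 0.06609 mol
V = nRT/P = 0.06609 × 0.08206 × 792.15 / 1.49 = 2.883 L

2.88 L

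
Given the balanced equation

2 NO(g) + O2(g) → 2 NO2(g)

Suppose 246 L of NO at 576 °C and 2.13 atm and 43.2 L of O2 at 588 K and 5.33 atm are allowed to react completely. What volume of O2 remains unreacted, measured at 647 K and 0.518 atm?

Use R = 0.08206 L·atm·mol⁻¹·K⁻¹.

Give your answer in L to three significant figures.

n(NO) = PV/RT = (2.13 × 246) / (0.08206 × 849.15) = 7.520 mol
n(O2) = PV/RT = (5.33 × 43.2) / (0.08206 × 588) = 4.772 mol
For 7.520 mol NO, stoichiometry requires (1/2) × 7.520 = 3.760 mol O2; 4.772 mol is available, so NO is limiting.
n(O2) consumed = (1/2) × 7.520 = 3.760 mol; remaining = 4.772 − 3.760 = 1.012 mol
V(O2) = nRT/P = 1.012 × 0.08206 × 647 / 0.518 = 103.7 L

104 L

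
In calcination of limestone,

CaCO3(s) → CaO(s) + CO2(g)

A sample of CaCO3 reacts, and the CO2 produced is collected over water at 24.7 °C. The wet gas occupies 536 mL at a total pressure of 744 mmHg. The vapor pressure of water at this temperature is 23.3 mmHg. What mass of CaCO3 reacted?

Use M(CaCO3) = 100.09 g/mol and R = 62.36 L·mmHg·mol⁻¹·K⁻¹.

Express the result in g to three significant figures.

P(CO2) = 744 − 23.3 = 720.7 mmHg
n(CO2) = PV/RT = (720.7 × 0.5360) / (62.36 × 297.85) = 0.02080 mol
n(CaCO3) = (1/1) × 0.02080 = 0.02080 mol
m(CaCO3) = 0.02080 × 100.09 = 2.082 g

2.08 g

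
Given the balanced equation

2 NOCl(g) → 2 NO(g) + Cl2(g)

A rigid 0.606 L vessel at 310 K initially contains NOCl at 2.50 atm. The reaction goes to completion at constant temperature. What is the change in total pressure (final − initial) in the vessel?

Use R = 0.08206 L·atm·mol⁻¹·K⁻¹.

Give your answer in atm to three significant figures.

Since T and V are fixed, P_final/P_initial = n_final/n_initial = 3/2.
P_final = (3/2) × 2.50 = 3.750 atm; ΔP = 3.750 − 2.50 = 1.250 atm

1.25 atm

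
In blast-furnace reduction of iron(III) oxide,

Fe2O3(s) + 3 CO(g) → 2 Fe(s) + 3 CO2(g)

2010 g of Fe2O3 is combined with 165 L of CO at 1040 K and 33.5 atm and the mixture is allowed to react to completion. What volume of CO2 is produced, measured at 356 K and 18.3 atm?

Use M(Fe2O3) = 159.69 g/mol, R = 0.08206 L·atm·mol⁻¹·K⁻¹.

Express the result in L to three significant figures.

60.3 L

n(Fe2O3) = 2010 / 159.69 = 12.59 mol
n(CO) = PV/RT = (33.5 × 165) / (0.08206 × 1040) = 64.77 mol
For 12.59 mol Fe2O3, stoichiometry requires (3/1) × 12.59 = 37.77 mol CO; 64.77 mol is available, so Fe2O3 is limiting.
n(CO2) = (3/1) × 12.59 = 37.77 mol
V(CO2) = nRT/P = 37.77 × 0.08206 × 356 / 18.3 = 60.29 L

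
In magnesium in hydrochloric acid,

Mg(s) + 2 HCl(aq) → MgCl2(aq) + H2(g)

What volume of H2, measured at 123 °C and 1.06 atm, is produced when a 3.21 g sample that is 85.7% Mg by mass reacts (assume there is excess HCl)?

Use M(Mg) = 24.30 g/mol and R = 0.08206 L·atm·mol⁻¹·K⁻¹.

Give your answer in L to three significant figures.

3.47 L

mass of Mg = 3.21 × 85.7/100 = 2.751 g
n(Mg) = 2.751 / 24.30 = 0.1132 mol
n(H2) = (1/1) × 0.1132 = 0.1132 mol
V = nRT/P = 0.1132 × 0.08206 × 396.15 / 1.06 = 3.472 L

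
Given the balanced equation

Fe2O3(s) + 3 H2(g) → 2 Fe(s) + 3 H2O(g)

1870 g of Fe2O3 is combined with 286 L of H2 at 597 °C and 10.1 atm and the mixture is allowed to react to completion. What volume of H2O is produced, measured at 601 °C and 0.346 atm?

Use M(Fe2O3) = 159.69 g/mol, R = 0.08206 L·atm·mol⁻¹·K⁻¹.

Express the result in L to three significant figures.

n(Fe2O3) = 1870 / 159.69 = 11.71 mol
n(H2) = PV/RT = (10.1 × 286) / (0.08206 × 870.15) = 40.45 mol
For 11.71 mol Fe2O3, stoichiometry requires (3/1) × 11.71 = 35.13 mol H2; 40.45 mol is available, so Fe2O3 is limiting.
n(H2O) = (3/1) × 11.71 = 35.13 mol
V(H2O) = nRT/P = 35.13 × 0.08206 × 874.15 / 0.346 = 7283 L

7280 L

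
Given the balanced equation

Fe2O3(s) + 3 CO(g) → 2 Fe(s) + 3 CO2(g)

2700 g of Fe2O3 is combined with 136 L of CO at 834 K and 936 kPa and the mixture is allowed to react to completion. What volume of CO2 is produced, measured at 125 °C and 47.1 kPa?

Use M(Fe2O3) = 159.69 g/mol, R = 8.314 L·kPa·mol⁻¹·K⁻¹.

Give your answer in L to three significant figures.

1290 L

n(Fe2O3) = 2700 / 159.69 = 16.91 mol
n(CO) = PV/RT = (936 × 136) / (8.314 × 834) = 18.36 mol
For 16.91 mol Fe2O3, stoichiometry requires (3/1) × 16.91 = 50.73 mol CO; 18.36 mol is available, so CO is limiting.
n(CO2) = (3/3) × 18.36 = 18.36 mol
V(CO2) = nRT/P = 18.36 × 8.314 × 398.15 / 47.1 = 1290 L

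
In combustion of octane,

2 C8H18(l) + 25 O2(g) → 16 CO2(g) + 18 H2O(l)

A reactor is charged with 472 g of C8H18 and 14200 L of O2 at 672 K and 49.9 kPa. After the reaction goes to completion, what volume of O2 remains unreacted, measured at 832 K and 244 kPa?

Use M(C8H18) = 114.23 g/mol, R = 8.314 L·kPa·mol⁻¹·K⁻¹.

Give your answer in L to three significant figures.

n(C8H18) = 472 / 114.23 = 4.132 mol
n(O2) = PV/RT = (49.9 × 14200) / (8.314 × 672) = 126.8 mol
For 4.132 mol C8H18, stoichiometry requires (25/2) × 4.132 = 51.65 mol O2; 126.8 mol is available, so C8H18 is limiting.
n(O2) consumed = (25/2) × 4.132 = 51.65 mol; remaining = 126.8 − 51.65 = 75.15 mol
V(O2) = nRT/P = 75.15 × 8.314 × 832 / 244 = 2130 L

2130 L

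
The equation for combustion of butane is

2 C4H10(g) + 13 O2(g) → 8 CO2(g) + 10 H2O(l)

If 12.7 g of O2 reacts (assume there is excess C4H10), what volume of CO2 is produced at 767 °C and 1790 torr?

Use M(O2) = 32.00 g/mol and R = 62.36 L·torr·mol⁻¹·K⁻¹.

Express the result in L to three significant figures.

8.85 L

n(O2) = 12.70 / 32.00 = 0.3969 mol
n(CO2) = (8/13) × 0.3969 = 0.2442 mol
V = nRT/P = 0.2442 × 62.36 × 1040.15 / 1790 = 8.849 L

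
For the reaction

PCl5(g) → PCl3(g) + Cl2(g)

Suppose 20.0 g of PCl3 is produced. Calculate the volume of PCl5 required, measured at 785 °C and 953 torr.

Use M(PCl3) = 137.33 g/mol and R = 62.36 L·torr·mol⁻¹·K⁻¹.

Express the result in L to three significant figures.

10.1 L

n(PCl3) = 20.00 / 137.33 = 0.1456 mol
n(PCl5) = (1/1) × 0.1456 = 0.1456 mol
V = nRT/P = 0.1456 × 62.36 × 1058.15 / 953 = 10.08 L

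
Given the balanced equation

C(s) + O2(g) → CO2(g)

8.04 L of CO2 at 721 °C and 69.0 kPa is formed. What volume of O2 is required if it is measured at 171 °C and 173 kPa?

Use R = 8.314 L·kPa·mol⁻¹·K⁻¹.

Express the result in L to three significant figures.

1.43 L

n(CO2) = PV/RT = (69.0 × 8.04) / (8.314 × 994.15) = 0.06712 mol
n(O2) = (1/1) × 0.06712 = 0.06712 mol
V = nRT/P = 0.06712 × 8.314 × 444.15 / 173 = 1.433 L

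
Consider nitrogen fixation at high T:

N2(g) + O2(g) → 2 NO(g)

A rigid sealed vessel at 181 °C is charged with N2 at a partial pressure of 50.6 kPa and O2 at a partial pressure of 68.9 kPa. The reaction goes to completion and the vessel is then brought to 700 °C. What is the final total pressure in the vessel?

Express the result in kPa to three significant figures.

256 kPa

At constant V, partial pressures at 181 °C are proportional to moles, so apply stoichiometry directly to pressures.
P(O2) required for 50.6 kPa of N2 = (1/1) × 50.6 = 50.60 kPa; available 68.9 kPa, so N2 is limiting.
P(O2) remaining = 68.9 − (1/1) × 50.6 = 18.30 kPa
P(gaseous products) = (2)/1 × 50.6 = 101.2 kPa
P_total at 181 °C = 18.30 + 101.2 = 119.5 kPa
Scaling to 700 °C: P = 119.5 × 973.15/454.15 = 256.1 kPa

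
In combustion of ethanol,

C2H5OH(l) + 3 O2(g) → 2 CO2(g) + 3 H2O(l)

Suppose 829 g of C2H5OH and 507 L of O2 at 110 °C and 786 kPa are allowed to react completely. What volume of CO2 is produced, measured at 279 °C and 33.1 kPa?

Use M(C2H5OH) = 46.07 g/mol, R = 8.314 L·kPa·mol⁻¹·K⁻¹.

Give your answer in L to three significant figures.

n(C2H5OH) = 829 / 46.07 = 17.99 mol
n(O2) = PV/RT = (786 × 507) / (8.314 × 383.15) = 125.1 mol
For 17.99 mol C2H5OH, stoichiometry requires (3/1) × 17.99 = 53.97 mol O2; 125.1 mol is available, so C2H5OH is limiting.
n(CO2) = (2/1) × 17.99 = 35.98 mol
V(CO2) = nRT/P = 35.98 × 8.314 × 552.15 / 33.1 = 4990 L

4990 L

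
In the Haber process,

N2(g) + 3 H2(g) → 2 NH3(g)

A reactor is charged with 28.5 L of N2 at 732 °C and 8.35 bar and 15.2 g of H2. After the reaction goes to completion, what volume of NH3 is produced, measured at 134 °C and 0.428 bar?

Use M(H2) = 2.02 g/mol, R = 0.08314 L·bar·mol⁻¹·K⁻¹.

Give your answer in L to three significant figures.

397 L

n(N2) = PV/RT = (8.35 × 28.5) / (0.08314 × 1005.15) = 2.848 mol
n(H2) = 15.2 / 2.02 = 7.525 mol
For 2.848 mol N2, stoichiometry requires (3/1) × 2.848 = 8.544 mol H2; 7.525 mol is available, so H2 is limiting.
n(NH3) = (2/3) × 7.525 = 5.017 mol
V(NH3) = nRT/P = 5.017 × 0.08314 × 407.15 / 0.428 = 396.8 L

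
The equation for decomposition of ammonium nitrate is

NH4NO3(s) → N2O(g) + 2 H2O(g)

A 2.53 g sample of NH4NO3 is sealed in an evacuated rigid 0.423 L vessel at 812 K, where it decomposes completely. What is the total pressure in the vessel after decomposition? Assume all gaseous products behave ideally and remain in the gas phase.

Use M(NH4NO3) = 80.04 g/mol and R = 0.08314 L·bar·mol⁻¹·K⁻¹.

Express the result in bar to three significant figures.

n(NH4NO3) = 2.53 / 80.04 = 0.03161 mol
n(gas produced) = (3/1) × 0.03161 = 0.09483 mol
P = nRT/V = 0.09483 × 0.08314 × 812 / 0.423 = 15.13 bar

15.1 bar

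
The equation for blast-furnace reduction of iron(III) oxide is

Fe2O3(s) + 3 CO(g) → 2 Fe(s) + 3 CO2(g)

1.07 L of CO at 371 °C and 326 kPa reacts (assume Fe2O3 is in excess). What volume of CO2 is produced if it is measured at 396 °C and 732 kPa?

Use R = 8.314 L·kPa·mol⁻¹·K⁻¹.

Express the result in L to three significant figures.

0.495 L

n(CO) = PV/RT = (326 × 1.07) / (8.314 × 644.15) = 0.06513 mol
n(CO2) = (3/3) × 0.06513 = 0.06513 mol
V = nRT/P = 0.06513 × 8.314 × 669.15 / 732 = 0.4950 L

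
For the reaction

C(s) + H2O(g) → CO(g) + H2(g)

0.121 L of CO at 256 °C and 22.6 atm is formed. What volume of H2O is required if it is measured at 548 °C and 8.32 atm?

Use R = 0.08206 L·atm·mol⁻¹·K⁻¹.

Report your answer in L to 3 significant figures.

n(CO) = PV/RT = (22.6 × 0.121) / (0.08206 × 529.15) = 0.06298 mol
n(H2O) = (1/1) × 0.06298 = 0.06298 mol
V = nRT/P = 0.06298 × 0.08206 × 821.15 / 8.32 = 0.5101 L

0.510 L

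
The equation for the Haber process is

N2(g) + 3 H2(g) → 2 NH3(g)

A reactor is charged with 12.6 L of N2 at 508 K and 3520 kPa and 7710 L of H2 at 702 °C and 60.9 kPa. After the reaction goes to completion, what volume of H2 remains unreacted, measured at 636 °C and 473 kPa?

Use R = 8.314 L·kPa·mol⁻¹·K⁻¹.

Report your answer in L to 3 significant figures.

422 L

n(N2) = PV/RT = (3520 × 12.6) / (8.314 × 508) = 10.50 mol
n(H2) = PV/RT = (60.9 × 7710) / (8.314 × 975.15) = 57.91 mol
For 10.50 mol N2, stoichiometry requires (3/1) × 10.50 = 31.50 mol H2; 57.91 mol is available, so N2 is limiting.
n(H2) consumed = (3/1) × 10.50 = 31.50 mol; remaining = 57.91 − 31.50 = 26.41 mol
V(H2) = nRT/P = 26.41 × 8.314 × 909.15 / 473 = 422.0 L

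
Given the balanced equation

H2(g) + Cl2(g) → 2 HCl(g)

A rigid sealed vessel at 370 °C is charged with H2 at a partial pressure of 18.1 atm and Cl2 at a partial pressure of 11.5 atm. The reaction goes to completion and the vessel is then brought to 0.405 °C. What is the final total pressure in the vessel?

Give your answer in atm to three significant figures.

Because the vessel is rigid and T is held at 370 °C, work the stoichiometry in partial pressures (P_i = n_iRT/V).
P(Cl2) required for 18.1 atm of H2 = (1/1) × 18.1 = 18.10 atm; available 11.5 atm, so Cl2 is limiting.
P(H2) remaining = 18.1 − (1/1) × 11.5 = 6.600 atm
P(gaseous products) = (2)/1 × 11.5 = 23.00 atm
P_total at 370 °C = 6.600 + 23.00 = 29.60 atm
Scaling to 0.405 °C: P = 29.60 × 273.555/643.15 = 12.59 atm

12.6 atm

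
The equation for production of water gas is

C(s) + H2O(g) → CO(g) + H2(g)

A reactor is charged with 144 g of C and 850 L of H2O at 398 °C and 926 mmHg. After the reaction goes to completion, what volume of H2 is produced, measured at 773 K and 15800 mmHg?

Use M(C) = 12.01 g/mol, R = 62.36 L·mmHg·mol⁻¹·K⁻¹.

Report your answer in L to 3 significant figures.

36.6 L

n(C) = 144 / 12.01 = 11.99 mol
n(H2O) = PV/RT = (926 × 850) / (62.36 × 671.15) = 18.81 mol
For 11.99 mol C, stoichiometry requires (1/1) × 11.99 = 11.99 mol H2O; 18.81 mol is available, so C is limiting.
n(H2) = (1/1) × 11.99 = 11.99 mol
V(H2) = nRT/P = 11.99 × 62.36 × 773 / 15800 = 36.58 L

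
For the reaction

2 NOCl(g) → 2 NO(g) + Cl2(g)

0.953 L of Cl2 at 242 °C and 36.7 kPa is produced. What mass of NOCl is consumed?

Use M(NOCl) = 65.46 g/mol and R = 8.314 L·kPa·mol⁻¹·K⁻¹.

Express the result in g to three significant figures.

1.07 g

n(Cl2) = PV/RT = (36.7 × 0.953) / (8.314 × 515.15) = 0.008166 mol
n(NOCl) = (2/1) × 0.008166 = 0.01633 mol
m(NOCl) = 0.01633 × 65.46 = 1.069 g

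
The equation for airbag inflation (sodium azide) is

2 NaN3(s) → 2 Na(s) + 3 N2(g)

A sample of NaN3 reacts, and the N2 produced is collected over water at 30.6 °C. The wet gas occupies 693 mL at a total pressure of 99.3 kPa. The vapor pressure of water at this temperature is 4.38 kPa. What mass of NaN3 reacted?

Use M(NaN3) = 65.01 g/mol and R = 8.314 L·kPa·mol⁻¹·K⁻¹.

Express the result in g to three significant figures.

P(N2) = 99.3 − 4.38 = 94.92 kPa
n(N2) = PV/RT = (94.92 × 0.6930) / (8.314 × 303.75) = 0.02605 mol
n(NaN3) = (2/3) × 0.02605 = 0.01737 mol
m(NaN3) = 0.01737 × 65.01 = 1.129 g

1.13 g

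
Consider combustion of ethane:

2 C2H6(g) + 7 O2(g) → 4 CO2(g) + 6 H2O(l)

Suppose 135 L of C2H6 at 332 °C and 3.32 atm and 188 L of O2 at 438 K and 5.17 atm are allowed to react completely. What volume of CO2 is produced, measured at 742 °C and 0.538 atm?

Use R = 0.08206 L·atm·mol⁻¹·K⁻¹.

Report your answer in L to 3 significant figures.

2390 L

n(C2H6) = PV/RT = (3.32 × 135) / (0.08206 × 605.15) = 9.026 mol
n(O2) = PV/RT = (5.17 × 188) / (0.08206 × 438) = 27.04 mol
For 9.026 mol C2H6, stoichiometry requires (7/2) × 9.026 = 31.59 mol O2; 27.04 mol is available, so O2 is limiting.
n(CO2) = (4/7) × 27.04 = 15.45 mol
V(CO2) = nRT/P = 15.45 × 0.08206 × 1015.15 / 0.538 = 2392 L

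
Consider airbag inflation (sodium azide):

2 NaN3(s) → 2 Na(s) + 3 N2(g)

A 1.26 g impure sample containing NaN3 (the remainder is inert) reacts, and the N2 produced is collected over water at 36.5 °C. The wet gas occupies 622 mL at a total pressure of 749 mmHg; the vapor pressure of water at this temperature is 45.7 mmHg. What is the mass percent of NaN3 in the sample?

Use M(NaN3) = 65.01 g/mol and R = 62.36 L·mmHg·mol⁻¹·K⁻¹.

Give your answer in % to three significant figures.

P(N2) = 749 − 45.7 = 703.3 mmHg
n(N2) = PV/RT = (703.3 × 0.6220) / (62.36 × 309.65) = 0.02265 mol
n(NaN3) = (2/3) × 0.02265 = 0.01510 mol
m(NaN3) = 0.01510 × 65.01 = 0.9817 g
%NaN3 = 0.9817 / 1.26 × 100 = 77.91%

77.9 %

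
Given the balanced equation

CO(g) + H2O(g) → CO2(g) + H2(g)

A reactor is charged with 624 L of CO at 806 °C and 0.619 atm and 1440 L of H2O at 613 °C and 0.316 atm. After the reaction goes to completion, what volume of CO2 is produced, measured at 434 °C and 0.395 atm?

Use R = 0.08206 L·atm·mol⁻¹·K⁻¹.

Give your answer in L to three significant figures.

641 L

n(CO) = PV/RT = (0.619 × 624) / (0.08206 × 1079.15) = 4.362 mol
n(H2O) = PV/RT = (0.316 × 1440) / (0.08206 × 886.15) = 6.258 mol
For 4.362 mol CO, stoichiometry requires (1/1) × 4.362 = 4.362 mol H2O; 6.258 mol is available, so CO is limiting.
n(CO2) = (1/1) × 4.362 = 4.362 mol
V(CO2) = nRT/P = 4.362 × 0.08206 × 707.15 / 0.395 = 640.8 L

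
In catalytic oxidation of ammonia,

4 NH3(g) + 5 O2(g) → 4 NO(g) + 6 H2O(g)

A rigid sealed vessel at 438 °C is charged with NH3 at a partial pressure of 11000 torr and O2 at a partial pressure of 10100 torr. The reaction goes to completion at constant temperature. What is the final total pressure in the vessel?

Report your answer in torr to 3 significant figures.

23100 torr

With V and T fixed, P_i ∝ n_i, so the mole ratios apply directly to partial pressures at 438 °C.
P(O2) required for 11000 torr of NH3 = (5/4) × 11000 = 13750 torr; available 10100 torr, so O2 is limiting.
P(NH3) remaining = 11000 − (4/5) × 10100 = 2920 torr
P(gaseous products) = (4+6)/5 × 10100 = 20200 torr
P_total at 438 °C = 2920 + 20200 = 23120 torr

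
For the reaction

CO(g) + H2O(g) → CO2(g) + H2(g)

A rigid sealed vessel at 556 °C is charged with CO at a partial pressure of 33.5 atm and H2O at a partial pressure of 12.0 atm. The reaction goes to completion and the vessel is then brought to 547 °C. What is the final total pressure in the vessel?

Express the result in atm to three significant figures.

With V and T fixed, P_i ∝ n_i, so the mole ratios apply directly to partial pressures at 556 °C.
P(H2O) required for 33.5 atm of CO = (1/1) × 33.5 = 33.50 atm; available 12.0 atm, so H2O is limiting.
P(CO) remaining = 33.5 − (1/1) × 12.0 = 21.50 atm
P(gaseous products) = (1+1)/1 × 12.0 = 24.00 atm
P_total at 556 °C = 21.50 + 24.00 = 45.50 atm
Scaling to 547 °C: P = 45.50 × 820.15/829.15 = 45.01 atm

45.0 atm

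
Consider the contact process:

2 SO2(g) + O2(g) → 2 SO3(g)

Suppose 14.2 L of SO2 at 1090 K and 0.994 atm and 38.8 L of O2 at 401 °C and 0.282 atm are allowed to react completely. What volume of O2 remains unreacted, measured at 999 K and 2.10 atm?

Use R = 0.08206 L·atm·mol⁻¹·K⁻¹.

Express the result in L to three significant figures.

n(SO2) = PV/RT = (0.994 × 14.2) / (0.08206 × 1090) = 0.1578 mol
n(O2) = PV/RT = (0.282 × 38.8) / (0.08206 × 674.15) = 0.1978 mol
For 0.1578 mol SO2, stoichiometry requires (1/2) × 0.1578 = 0.07890 mol O2; 0.1978 mol is available, so SO2 is limiting.
n(O2) consumed = (1/2) × 0.1578 = 0.07890 mol; remaining = 0.1978 − 0.07890 = 0.1189 mol
V(O2) = nRT/P = 0.1189 × 0.08206 × 999 / 2.10 = 4.642 L

4.64 L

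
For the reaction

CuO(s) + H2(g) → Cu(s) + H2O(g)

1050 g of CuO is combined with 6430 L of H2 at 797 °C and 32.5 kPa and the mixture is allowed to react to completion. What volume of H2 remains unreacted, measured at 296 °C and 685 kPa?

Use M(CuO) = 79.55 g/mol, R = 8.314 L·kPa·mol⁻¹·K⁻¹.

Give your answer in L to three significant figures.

n(CuO) = 1050 / 79.55 = 13.20 mol
n(H2) = PV/RT = (32.5 × 6430) / (8.314 × 1070.15) = 23.49 mol
For 13.20 mol CuO, stoichiometry requires (1/1) × 13.20 = 13.20 mol H2; 23.49 mol is available, so CuO is limiting.
n(H2) consumed = (1/1) × 13.20 = 13.20 mol; remaining = 23.49 − 13.20 = 10.29 mol
V(H2) = nRT/P = 10.29 × 8.314 × 569.15 / 685 = 71.08 L

71.1 L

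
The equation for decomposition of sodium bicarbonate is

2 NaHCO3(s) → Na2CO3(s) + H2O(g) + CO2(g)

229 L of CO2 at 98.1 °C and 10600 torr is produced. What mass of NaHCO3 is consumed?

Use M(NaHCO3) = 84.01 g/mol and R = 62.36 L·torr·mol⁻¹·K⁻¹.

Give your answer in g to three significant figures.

17600 g

n(CO2) = PV/RT = (10600 × 229) / (62.36 × 371.25) = 104.9 mol
n(NaHCO3) = (2/1) × 104.9 = 209.8 mol
m(NaHCO3) = 209.8 × 84.01 = 17630 g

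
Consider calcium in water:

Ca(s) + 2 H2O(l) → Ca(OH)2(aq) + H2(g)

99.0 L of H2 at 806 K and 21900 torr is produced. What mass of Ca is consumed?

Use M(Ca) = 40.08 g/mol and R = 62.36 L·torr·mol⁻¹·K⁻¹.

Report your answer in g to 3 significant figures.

1730 g

n(H2) = PV/RT = (21900 × 99.0) / (62.36 × 806) = 43.14 mol
n(Ca) = (1/1) × 43.14 = 43.14 mol
m(Ca) = 43.14 × 40.08 = 1729 g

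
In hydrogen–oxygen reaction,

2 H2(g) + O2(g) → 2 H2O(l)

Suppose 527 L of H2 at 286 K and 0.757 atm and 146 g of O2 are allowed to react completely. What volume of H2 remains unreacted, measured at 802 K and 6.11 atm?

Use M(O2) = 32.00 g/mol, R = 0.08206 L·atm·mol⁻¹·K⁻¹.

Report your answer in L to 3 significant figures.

84.8 L

n(H2) = PV/RT = (0.757 × 527) / (0.08206 × 286) = 17.00 mol
n(O2) = 146 / 32.00 = 4.562 mol
For 17.00 mol H2, stoichiometry requires (1/2) × 17.00 = 8.500 mol O2; 4.562 mol is available, so O2 is limiting.
n(H2) consumed = (2/1) × 4.562 = 9.124 mol; remaining = 17.00 − 9.124 = 7.876 mol
V(H2) = nRT/P = 7.876 × 0.08206 × 802 / 6.11 = 84.83 L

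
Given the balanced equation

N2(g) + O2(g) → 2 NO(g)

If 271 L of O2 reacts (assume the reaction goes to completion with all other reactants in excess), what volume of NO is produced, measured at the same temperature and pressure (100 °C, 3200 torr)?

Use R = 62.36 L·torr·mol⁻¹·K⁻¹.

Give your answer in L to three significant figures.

542 L

At constant T and P, gas volumes are in the mole ratio: V(NO) = (2/1) × 271 = 542.0 L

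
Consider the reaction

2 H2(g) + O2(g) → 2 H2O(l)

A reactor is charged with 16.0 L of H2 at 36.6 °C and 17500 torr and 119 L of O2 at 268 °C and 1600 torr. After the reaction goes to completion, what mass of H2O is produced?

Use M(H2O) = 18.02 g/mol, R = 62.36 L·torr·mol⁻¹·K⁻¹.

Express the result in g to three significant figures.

203 g

n(H2) = PV/RT = (17500 × 16.0) / (62.36 × 309.75) = 14.50 mol
n(O2) = PV/RT = (1600 × 119) / (62.36 × 541.15) = 5.642 mol
For 14.50 mol H2, stoichiometry requires (1/2) × 14.50 = 7.250 mol O2; 5.642 mol is available, so O2 is limiting.
n(H2O) = (2/1) × 5.642 = 11.28 mol
m(H2O) = 11.28 × 18.02 = 203.3 g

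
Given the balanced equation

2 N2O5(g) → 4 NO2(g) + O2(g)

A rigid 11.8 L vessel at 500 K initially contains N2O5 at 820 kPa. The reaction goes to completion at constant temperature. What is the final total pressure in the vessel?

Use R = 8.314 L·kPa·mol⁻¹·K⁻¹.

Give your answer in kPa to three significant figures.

2050 kPa

Since T and V are fixed, P_final/P_initial = n_final/n_initial = 5/2.
P_final = (5/2) × 820 = 2050 kPa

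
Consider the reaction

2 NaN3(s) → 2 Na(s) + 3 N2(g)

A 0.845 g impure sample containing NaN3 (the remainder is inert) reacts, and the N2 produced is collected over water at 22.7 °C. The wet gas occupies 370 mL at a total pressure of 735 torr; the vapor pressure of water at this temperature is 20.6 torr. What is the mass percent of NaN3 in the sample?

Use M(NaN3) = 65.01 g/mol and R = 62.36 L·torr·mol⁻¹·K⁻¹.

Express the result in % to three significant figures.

73.5 %

P(N2) = 735 − 20.6 = 714.4 torr
n(N2) = PV/RT = (714.4 × 0.3700) / (62.36 × 295.85) = 0.01433 mol
n(NaN3) = (2/3) × 0.01433 = 0.009553 mol
m(NaN3) = 0.009553 × 65.01 = 0.6210 g
%NaN3 = 0.6210 / 0.845 × 100 = 73.49%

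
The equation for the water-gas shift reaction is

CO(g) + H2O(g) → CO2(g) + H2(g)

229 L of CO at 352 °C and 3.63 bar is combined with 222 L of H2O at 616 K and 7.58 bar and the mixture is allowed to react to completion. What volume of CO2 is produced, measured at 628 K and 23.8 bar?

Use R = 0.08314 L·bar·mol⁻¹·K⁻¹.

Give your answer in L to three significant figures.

35.1 L

n(CO) = PV/RT = (3.63 × 229) / (0.08314 × 625.15) = 15.99 mol
n(H2O) = PV/RT = (7.58 × 222) / (0.08314 × 616) = 32.86 mol
For 15.99 mol CO, stoichiometry requires (1/1) × 15.99 = 15.99 mol H2O; 32.86 mol is available, so CO is limiting.
n(CO2) = (1/1) × 15.99 = 15.99 mol
V(CO2) = nRT/P = 15.99 × 0.08314 × 628 / 23.8 = 35.08 L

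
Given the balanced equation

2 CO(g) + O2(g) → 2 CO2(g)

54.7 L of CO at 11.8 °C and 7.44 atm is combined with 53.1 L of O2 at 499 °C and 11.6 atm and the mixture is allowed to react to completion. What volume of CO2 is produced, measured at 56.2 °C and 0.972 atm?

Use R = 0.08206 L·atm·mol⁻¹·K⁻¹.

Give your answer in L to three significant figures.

n(CO) = PV/RT = (7.44 × 54.7) / (0.08206 × 284.95) = 17.40 mol
n(O2) = PV/RT = (11.6 × 53.1) / (0.08206 × 772.15) = 9.721 mol
For 17.40 mol CO, stoichiometry requires (1/2) × 17.40 = 8.700 mol O2; 9.721 mol is available, so CO is limiting.
n(CO2) = (2/2) × 17.40 = 17.40 mol
V(CO2) = nRT/P = 17.40 × 0.08206 × 329.35 / 0.972 = 483.8 L

484 L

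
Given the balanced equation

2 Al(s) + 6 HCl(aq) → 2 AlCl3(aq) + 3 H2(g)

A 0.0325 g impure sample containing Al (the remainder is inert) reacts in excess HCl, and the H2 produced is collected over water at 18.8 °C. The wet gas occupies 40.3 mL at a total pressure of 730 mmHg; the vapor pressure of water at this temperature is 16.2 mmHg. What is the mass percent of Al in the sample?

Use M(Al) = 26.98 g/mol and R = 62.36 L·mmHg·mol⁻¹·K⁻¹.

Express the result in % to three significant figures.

P(H2) = 730 − 16.2 = 713.8 mmHg
n(H2) = PV/RT = (713.8 × 0.04030) / (62.36 × 291.95) = 0.001580 mol
n(Al) = (2/3) × 0.001580 = 0.001053 mol
m(Al) = 0.001053 × 26.98 = 0.02841 g
%Al = 0.02841 / 0.0325 × 100 = 87.42%

87.4 %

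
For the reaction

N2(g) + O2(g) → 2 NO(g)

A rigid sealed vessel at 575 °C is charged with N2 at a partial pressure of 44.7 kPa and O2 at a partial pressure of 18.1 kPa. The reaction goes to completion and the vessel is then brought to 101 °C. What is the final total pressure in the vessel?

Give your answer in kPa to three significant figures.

27.7 kPa

At constant V, partial pressures at 575 °C are proportional to moles, so apply stoichiometry directly to pressures.
P(O2) required for 44.7 kPa of N2 = (1/1) × 44.7 = 44.70 kPa; available 18.1 kPa, so O2 is limiting.
P(N2) remaining = 44.7 − (1/1) × 18.1 = 26.60 kPa
P(gaseous products) = (2)/1 × 18.1 = 36.20 kPa
P_total at 575 °C = 26.60 + 36.20 = 62.80 kPa
Scaling to 101 °C: P = 62.80 × 374.15/848.15 = 27.70 kPa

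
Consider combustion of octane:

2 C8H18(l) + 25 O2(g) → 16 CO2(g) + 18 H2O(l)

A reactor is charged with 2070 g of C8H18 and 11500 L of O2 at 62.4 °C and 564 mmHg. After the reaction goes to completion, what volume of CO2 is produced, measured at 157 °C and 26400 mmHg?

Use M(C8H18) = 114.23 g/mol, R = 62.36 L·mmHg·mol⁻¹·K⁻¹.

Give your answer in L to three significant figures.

n(C8H18) = 2070 / 114.23 = 18.12 mol
n(O2) = PV/RT = (564 × 11500) / (62.36 × 335.55) = 310.0 mol
For 18.12 mol C8H18, stoichiometry requires (25/2) × 18.12 = 226.5 mol O2; 310.0 mol is available, so C8H18 is limiting.
n(CO2) = (16/2) × 18.12 = 145.0 mol
V(CO2) = nRT/P = 145.0 × 62.36 × 430.15 / 26400 = 147.3 L

147 L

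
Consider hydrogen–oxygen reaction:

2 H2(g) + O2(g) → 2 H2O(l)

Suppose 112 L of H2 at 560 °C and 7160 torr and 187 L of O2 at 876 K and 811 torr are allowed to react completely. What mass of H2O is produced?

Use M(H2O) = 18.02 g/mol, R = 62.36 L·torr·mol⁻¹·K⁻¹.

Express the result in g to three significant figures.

100 g

n(H2) = PV/RT = (7160 × 112) / (62.36 × 833.15) = 15.43 mol
n(O2) = PV/RT = (811 × 187) / (62.36 × 876) = 2.776 mol
For 15.43 mol H2, stoichiometry requires (1/2) × 15.43 = 7.715 mol O2; 2.776 mol is available, so O2 is limiting.
n(H2O) = (2/1) × 2.776 = 5.552 mol
m(H2O) = 5.552 × 18.02 = 100.0 g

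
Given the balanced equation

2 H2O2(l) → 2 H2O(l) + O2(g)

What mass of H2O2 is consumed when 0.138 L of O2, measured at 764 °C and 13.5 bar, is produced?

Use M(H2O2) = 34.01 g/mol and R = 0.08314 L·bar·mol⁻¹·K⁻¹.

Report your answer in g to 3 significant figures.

1.47 g

n(O2) = PV/RT = (13.5 × 0.138) / (0.08314 × 1037.15) = 0.02161 mol
n(H2O2) = (2/1) × 0.02161 = 0.04322 mol
m(H2O2) = 0.04322 × 34.01 = 1.470 g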